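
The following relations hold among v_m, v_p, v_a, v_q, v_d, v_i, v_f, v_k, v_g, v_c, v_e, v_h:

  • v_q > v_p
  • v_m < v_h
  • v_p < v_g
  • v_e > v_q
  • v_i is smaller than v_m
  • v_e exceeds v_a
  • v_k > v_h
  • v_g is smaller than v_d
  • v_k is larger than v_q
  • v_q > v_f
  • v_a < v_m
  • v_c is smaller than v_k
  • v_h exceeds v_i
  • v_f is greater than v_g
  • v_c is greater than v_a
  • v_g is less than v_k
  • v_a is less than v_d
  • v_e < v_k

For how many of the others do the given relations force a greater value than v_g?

5

The elements the relations force above v_g are v_f, v_q, v_e, v_k, v_d — no chain reaches any other.
That is 5.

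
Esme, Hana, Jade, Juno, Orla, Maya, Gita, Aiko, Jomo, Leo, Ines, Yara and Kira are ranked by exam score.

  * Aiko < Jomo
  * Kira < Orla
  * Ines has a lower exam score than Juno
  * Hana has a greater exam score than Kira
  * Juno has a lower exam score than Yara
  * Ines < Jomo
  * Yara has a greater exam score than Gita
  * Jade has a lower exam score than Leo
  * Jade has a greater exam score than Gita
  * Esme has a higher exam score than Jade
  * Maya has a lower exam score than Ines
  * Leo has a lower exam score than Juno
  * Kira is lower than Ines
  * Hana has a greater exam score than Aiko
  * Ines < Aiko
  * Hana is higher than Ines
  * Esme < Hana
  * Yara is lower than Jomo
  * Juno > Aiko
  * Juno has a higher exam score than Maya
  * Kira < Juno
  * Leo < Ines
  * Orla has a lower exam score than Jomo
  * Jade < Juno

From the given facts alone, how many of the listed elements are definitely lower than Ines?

5

From Ines the given relations immediately reach Kira, Maya, Leo.
From those, Jade — 4 in total.
From those, Gita — 5 in total.
Nothing else is reachable below Ines; 5 in all.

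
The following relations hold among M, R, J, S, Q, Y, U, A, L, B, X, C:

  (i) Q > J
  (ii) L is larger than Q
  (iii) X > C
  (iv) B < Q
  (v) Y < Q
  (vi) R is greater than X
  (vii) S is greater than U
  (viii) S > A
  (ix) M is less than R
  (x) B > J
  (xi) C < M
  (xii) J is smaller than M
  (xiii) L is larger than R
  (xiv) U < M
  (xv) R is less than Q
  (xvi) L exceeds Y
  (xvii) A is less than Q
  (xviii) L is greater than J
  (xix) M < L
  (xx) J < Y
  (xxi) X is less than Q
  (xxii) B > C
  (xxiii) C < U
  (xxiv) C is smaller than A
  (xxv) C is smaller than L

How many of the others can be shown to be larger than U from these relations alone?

5

Directly above U: M, S.
One step further: R, L (4 so far).
One step further: Q (5 so far).
Nothing else is reachable above U; 5 in all.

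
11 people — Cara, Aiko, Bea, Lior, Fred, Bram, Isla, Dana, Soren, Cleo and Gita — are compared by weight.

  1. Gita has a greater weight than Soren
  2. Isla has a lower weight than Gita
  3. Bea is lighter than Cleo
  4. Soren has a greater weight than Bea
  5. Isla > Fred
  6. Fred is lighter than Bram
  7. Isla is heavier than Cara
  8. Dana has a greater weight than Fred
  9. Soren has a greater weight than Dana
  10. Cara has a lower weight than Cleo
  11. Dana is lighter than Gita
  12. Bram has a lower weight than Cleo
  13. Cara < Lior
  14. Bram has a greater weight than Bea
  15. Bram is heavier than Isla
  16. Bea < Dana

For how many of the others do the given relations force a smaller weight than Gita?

6

The elements the relations force below Gita are Bea, Fred, Cara, Isla, Dana, Soren — no chain reaches any other.
That is 6.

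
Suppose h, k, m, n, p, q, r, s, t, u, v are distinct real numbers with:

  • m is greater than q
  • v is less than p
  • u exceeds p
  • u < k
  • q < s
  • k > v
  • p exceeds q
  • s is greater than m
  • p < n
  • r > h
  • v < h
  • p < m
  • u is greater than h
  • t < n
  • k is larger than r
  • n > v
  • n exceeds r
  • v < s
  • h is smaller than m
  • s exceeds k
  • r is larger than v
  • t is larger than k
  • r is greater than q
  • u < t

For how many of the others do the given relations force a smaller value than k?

6

From k the given relations immediately reach v, r, u.
From those, q, p, h — 6 in total.
Nothing else is reachable below k; 6 in all.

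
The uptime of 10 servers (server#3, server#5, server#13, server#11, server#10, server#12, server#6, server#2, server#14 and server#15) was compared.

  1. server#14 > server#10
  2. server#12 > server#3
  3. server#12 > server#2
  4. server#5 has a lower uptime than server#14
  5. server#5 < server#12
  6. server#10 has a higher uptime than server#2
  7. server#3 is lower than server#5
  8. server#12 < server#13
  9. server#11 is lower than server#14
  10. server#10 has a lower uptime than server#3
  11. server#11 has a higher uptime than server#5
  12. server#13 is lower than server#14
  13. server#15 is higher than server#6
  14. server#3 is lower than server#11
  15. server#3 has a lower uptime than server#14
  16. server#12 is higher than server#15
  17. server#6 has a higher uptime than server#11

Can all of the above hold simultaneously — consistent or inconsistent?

Every relation is compatible with server#2 < server#10 < server#3 < server#5 < server#11 < server#6 < server#15 < server#12 < server#13 < server#14; the set is consistent.

consistent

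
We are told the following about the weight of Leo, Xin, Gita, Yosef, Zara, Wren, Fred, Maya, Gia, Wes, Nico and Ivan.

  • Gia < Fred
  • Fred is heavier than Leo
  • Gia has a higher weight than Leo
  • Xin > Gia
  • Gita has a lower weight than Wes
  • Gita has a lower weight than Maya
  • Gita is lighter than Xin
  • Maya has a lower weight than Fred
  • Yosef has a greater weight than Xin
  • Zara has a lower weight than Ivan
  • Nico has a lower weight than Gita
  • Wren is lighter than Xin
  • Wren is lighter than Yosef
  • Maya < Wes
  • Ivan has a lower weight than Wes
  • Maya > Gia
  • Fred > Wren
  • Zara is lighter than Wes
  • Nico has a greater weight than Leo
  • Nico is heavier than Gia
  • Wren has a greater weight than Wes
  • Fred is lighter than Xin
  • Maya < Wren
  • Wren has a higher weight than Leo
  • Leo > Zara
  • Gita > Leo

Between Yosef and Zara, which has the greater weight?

Yosef

The relevant relations are Zara < Leo; Leo < Gia; Gia < Nico; Nico < Gita; Gita < Maya; Maya < Wes; Wes < Wren; Wren < Fred; Fred < Xin; Xin < Yosef.
Together: Zara < Leo < Gia < Nico < Gita < Maya < Wes < Wren < Fred < Xin < Yosef.
So Zara < Yosef; Yosef is the heavier of the two.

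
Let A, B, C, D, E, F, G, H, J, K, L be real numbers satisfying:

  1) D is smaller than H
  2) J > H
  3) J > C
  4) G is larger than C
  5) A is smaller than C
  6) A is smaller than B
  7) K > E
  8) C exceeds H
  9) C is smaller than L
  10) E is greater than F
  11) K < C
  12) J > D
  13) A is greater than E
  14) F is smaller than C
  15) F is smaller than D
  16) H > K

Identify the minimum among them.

E is not least since F < E; A is not least since E < A; D is not least since F < D; K is not least since E < K; H is not least since K < H; B is not least since A < B; C is not least since F < C; G is not least since C < G; L is not least since C < L; J is not least since C < J.
Only F has nothing below it, so F is the minimum.

F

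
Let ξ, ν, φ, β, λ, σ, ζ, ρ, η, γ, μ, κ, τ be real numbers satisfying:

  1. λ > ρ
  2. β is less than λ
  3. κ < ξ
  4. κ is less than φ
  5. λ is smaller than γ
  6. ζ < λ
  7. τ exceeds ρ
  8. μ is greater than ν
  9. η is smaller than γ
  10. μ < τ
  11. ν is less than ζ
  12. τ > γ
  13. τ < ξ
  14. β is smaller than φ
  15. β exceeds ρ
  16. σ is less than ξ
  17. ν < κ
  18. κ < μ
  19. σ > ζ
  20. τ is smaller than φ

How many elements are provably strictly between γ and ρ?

2

Chaining upward from ρ reaches: β, λ, τ, φ, ξ.
Chaining downward from γ reaches: ν, ζ, β, λ, η.
Strictly between ρ and γ are those in both lists: β, λ — 2 elements.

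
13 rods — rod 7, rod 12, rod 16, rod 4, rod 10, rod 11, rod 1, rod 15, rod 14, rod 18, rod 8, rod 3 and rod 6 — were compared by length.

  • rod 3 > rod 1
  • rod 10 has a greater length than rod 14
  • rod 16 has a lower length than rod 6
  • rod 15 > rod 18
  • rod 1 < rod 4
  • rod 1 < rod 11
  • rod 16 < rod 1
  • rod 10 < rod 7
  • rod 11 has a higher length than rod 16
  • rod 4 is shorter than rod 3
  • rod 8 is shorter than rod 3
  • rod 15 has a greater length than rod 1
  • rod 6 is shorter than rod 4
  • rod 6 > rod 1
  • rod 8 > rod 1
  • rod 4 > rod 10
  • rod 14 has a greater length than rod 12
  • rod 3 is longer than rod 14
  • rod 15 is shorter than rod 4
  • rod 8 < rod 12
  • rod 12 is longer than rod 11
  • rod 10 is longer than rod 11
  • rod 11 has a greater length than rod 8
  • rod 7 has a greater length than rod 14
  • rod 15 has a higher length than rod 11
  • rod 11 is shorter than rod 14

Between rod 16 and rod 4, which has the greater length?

rod 4

Chaining the given relations: rod 16 < rod 1 < rod 8 < rod 11 < rod 12 < rod 14 < rod 10 < rod 4.
So rod 16 < rod 4; rod 4 is the longer of the two.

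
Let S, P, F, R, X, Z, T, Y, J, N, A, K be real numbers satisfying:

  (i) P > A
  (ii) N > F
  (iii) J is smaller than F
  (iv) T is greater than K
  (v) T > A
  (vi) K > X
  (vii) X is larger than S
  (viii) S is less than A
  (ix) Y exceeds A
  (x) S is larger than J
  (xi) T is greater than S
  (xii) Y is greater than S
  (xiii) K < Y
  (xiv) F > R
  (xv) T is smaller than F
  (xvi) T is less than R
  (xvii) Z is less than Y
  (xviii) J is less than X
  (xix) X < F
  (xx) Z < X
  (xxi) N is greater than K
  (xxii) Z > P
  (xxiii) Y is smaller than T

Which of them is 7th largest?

X

Chaining the given pairs: J < S < A < P < Z < X < K < Y < T < R < F < N.
Counting 7 from the largest end gives X.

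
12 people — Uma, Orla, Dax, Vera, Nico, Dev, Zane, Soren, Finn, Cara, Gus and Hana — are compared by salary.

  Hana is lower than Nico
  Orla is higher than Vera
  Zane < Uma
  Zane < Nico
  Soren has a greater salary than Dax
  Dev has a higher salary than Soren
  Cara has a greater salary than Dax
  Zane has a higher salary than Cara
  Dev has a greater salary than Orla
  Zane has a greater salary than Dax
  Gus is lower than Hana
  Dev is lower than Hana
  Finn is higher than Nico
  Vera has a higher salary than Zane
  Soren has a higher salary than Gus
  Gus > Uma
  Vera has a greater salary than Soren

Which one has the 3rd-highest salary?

Chaining the given pairs: Dax < Cara < Zane < Uma < Gus < Soren < Vera < Orla < Dev < Hana < Nico < Finn.
The 3rd largest is Hana.

Hana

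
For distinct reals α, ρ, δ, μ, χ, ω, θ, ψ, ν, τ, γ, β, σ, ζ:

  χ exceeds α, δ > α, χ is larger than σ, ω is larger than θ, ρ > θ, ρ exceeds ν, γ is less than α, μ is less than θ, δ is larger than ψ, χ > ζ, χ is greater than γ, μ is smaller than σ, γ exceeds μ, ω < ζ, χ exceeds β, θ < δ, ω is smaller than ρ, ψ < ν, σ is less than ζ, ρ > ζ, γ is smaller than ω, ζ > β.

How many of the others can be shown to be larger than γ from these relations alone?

Directly above γ: α, ω, χ.
One step further: ζ, ρ, δ (6 so far).
Nothing else is reachable above γ; 6 in all.

6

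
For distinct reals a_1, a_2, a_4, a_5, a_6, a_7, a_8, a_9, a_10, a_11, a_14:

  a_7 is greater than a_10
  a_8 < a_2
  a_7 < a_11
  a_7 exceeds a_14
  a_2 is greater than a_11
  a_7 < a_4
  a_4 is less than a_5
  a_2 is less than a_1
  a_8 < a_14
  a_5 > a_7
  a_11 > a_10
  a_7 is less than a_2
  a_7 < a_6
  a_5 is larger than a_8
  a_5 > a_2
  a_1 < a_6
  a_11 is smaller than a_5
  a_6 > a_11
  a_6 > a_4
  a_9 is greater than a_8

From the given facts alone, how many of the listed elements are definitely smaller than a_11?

From a_11 the given relations immediately reach a_10, a_7.
From those, a_14 — 3 in total.
From those, a_8 — 4 in total.
No other element is forced below a_11 by the given relations, so the count is 4.

4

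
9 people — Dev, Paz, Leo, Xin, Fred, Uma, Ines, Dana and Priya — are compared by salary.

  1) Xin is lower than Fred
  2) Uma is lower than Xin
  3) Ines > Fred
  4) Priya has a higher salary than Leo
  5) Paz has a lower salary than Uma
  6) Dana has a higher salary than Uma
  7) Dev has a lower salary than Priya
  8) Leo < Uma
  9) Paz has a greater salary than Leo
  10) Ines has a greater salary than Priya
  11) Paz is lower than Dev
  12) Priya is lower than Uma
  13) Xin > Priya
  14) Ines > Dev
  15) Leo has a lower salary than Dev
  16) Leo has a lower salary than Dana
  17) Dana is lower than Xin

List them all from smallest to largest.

Each adjacent pair is fixed by a given relation: Leo < Paz; Paz < Dev; Dev < Priya; Priya < Uma; Uma < Dana; Dana < Xin; Xin < Fred; Fred < Ines. Chaining them end to end gives the full order.

Leo < Paz < Dev < Priya < Uma < Dana < Xin < Fred < Ines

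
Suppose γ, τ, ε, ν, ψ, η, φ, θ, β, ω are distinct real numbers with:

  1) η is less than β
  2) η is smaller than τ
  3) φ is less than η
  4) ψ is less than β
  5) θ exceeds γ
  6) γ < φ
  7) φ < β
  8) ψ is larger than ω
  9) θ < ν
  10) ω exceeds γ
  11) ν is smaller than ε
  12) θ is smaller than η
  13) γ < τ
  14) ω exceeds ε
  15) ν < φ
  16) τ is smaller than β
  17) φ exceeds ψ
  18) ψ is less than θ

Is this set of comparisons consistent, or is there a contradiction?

We have ψ < θ stated directly, yet also θ < ν < ε < ω < ψ by chaining the others — so θ < ψ. Contradiction.

inconsistent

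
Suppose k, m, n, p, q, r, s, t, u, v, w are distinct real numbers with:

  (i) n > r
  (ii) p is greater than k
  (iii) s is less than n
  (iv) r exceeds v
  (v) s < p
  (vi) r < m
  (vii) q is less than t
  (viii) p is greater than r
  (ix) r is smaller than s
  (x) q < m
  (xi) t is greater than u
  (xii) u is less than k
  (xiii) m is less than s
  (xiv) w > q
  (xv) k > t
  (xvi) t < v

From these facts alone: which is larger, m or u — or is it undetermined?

m

u < t and t < v give u < v.
With v < r: u < t < v < r.
With r < m: u < t < v < r < m.
So m is larger.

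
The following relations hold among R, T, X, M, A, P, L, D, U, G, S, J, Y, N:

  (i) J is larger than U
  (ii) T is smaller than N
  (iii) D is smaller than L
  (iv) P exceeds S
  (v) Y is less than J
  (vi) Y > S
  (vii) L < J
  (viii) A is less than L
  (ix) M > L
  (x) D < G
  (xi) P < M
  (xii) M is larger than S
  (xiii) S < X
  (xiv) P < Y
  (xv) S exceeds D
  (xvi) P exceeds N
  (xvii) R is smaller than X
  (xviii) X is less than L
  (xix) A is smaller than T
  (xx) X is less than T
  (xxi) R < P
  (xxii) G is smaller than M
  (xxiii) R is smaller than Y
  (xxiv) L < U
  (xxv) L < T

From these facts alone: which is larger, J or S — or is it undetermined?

Link the given pairs in sequence: S < X; X < L; L < T; T < N; N < P; P < Y; Y < J.
Together: S < X < L < T < N < P < Y < J.
So J is larger.

J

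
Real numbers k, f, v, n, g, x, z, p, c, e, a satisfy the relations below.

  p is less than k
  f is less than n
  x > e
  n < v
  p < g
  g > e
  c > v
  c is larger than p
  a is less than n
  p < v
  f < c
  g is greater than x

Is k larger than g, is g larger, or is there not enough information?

undetermined

Following every chain through k: below k we get p.
g is not reached, and no chain runs the other way from g to k.
So the given relations leave the order of k and g undetermined.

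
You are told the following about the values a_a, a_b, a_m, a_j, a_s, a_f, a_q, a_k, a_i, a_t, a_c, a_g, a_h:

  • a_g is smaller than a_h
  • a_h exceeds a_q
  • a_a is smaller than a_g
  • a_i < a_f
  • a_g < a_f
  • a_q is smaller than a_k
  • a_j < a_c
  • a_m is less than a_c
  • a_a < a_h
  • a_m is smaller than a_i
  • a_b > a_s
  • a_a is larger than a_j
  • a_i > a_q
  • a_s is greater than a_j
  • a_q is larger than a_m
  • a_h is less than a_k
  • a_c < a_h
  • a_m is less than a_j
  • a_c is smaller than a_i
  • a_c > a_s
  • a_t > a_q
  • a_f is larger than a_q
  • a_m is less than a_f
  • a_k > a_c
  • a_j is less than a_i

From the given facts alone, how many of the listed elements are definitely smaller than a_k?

8

The elements the relations force below a_k are a_m, a_j, a_s, a_a, a_q, a_c, a_g, a_h — no chain reaches any other.
That is 8.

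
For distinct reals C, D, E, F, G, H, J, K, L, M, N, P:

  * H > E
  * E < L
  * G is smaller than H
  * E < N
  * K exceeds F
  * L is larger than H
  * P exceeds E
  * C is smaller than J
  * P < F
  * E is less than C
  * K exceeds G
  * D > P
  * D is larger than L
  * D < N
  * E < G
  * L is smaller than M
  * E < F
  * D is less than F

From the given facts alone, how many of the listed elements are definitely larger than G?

7

The elements the relations force above G are H, L, M, D, N, F, K — no chain reaches any other.
That is 7.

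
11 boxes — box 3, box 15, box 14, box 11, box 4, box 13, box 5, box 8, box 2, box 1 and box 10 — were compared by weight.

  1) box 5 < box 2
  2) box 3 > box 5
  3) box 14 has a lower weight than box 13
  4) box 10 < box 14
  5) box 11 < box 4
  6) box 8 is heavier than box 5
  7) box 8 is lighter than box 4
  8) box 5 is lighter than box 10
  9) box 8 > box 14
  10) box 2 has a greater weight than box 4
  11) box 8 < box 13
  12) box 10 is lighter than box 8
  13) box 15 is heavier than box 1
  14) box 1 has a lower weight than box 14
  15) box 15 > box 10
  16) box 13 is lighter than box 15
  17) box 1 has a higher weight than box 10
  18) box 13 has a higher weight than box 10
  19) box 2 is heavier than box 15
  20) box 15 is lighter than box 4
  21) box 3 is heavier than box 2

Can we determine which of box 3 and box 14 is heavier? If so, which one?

The relevant relations are box 14 < box 8; box 8 < box 13; box 13 < box 15; box 15 < box 2; box 2 < box 3.
Chaining these gives box 14 < box 8 < box 13 < box 15 < box 2 < box 3.
So box 3 is heavier.

box 3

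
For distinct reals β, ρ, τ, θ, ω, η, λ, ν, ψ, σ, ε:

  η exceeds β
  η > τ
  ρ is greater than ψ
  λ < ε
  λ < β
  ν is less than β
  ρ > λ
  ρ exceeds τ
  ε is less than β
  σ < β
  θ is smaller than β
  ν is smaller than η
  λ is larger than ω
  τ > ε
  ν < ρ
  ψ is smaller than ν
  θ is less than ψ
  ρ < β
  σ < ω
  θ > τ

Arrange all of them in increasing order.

σ < ω < λ < ε < τ < θ < ψ < ν < ρ < β < η

Nothing is placed below σ, so it is least; from there σ < ω; ω < λ; λ < ε; ε < τ; τ < θ; θ < ψ; ψ < ν; ν < ρ; ρ < β; β < η, each given directly.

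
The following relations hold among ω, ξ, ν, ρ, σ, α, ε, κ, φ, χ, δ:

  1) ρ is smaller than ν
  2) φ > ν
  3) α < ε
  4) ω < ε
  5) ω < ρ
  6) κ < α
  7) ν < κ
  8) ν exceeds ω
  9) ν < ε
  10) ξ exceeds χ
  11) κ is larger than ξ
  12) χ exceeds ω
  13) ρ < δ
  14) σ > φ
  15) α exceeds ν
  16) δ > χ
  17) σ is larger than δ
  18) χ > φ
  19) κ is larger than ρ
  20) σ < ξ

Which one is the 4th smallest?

Chaining the given pairs: ω < ρ < ν < φ < χ < δ < σ < ξ < κ < α < ε.
The 4th smallest is φ.

φ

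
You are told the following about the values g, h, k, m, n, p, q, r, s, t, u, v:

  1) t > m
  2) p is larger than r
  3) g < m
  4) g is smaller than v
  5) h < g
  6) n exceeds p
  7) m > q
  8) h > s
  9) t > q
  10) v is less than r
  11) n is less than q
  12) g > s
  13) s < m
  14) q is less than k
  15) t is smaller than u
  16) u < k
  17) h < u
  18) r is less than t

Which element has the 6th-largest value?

n

The consecutive relations fix a unique order: s < h < g < v < r < p < n < q < m < t < u < k.
Counting 6 from the largest end gives n.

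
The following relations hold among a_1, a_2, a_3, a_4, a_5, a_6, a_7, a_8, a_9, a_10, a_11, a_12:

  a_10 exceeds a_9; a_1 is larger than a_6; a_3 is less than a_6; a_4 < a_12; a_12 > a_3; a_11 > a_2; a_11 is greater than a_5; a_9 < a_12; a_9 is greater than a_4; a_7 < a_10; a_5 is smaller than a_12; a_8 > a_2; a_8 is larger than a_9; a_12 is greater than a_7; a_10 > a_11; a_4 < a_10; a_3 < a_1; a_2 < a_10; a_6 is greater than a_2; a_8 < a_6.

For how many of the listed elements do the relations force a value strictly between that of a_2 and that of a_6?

1

Chaining upward from a_2 reaches: a_11, a_10, a_8, a_1.
Chaining downward from a_6 reaches: a_4, a_9, a_3, a_8.
Strictly between a_2 and a_6 are those in both lists: a_8 — 1 element.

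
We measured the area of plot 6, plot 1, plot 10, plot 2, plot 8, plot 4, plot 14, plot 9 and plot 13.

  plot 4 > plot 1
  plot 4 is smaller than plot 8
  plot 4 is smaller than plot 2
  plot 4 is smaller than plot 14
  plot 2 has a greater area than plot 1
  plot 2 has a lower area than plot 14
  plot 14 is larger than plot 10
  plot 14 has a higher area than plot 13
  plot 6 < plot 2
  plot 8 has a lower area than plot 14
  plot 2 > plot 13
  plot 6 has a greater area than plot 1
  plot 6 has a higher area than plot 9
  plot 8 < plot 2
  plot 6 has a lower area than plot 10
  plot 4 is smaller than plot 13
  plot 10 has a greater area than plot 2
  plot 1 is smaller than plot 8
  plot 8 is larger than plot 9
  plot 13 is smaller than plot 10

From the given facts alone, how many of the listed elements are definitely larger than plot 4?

5

From plot 4 the given relations immediately reach plot 13, plot 8, plot 2, plot 14.
From those, plot 10 — 5 in total.
No other element is forced above plot 4 by the given relations, so the count is 5.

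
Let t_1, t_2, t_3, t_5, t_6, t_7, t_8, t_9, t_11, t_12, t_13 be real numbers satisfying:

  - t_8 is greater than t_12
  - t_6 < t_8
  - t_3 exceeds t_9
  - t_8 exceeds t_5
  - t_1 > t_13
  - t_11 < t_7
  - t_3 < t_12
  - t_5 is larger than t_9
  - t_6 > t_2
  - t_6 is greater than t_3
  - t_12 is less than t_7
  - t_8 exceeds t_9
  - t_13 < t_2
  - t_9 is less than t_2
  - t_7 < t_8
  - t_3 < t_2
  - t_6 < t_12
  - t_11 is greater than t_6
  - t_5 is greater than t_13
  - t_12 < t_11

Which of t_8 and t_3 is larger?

t_8

t_3 < t_2 and t_2 < t_6 give t_3 < t_6.
With t_6 < t_12: t_3 < t_2 < t_6 < t_12.
With t_12 < t_11: t_3 < t_2 < t_6 < t_12 < t_11.
Then t_11 < t_7 extends the chain to t_7.
With t_7 < t_8: t_3 < t_2 < t_6 < t_12 < t_11 < t_7 < t_8.
So t_3 < t_8; t_8 is the larger of the two.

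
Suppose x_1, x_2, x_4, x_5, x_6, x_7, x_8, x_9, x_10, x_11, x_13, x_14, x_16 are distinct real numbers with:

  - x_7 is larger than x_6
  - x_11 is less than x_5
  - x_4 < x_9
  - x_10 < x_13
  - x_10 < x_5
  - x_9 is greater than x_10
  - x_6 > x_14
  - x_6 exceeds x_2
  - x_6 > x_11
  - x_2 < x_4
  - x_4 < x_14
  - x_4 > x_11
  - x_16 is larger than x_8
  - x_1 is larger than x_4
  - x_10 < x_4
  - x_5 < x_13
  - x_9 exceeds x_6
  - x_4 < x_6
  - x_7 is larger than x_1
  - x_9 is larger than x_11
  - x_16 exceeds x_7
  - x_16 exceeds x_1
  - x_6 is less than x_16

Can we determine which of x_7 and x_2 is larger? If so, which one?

x_7

x_2 < x_4 and x_4 < x_14 give x_2 < x_14.
Then x_14 < x_6 extends the chain to x_6.
Then x_6 < x_7 extends the chain to x_7.
So x_7 is larger.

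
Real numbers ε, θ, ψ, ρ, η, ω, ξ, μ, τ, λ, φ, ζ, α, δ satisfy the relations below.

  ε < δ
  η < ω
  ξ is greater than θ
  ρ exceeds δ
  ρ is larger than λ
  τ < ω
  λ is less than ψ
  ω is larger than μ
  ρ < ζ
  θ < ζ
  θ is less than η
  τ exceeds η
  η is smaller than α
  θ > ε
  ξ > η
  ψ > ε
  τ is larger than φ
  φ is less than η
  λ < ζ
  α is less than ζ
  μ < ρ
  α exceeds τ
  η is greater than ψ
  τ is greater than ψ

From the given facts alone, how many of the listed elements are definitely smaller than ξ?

6

The elements the relations force below ξ are ε, λ, ψ, φ, θ, η — no chain reaches any other.
That is 6.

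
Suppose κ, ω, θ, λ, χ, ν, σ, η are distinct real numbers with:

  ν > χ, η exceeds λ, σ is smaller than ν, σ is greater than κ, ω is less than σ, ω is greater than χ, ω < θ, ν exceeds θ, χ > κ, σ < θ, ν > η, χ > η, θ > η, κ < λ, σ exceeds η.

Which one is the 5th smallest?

Piecing the relations together gives one ordering: κ < λ < η < χ < ω < σ < θ < ν.
The 5th smallest is ω.

ω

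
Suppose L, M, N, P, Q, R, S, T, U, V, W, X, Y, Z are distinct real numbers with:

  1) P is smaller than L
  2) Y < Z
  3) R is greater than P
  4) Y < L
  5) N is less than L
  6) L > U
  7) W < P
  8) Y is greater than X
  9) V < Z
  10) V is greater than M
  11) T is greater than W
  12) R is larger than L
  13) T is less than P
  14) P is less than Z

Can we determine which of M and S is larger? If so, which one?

Following every chain through M: above M we get V, Z.
S is not reached, and no chain runs the other way from S to M.
So the given relations leave the order of M and S undetermined.

undetermined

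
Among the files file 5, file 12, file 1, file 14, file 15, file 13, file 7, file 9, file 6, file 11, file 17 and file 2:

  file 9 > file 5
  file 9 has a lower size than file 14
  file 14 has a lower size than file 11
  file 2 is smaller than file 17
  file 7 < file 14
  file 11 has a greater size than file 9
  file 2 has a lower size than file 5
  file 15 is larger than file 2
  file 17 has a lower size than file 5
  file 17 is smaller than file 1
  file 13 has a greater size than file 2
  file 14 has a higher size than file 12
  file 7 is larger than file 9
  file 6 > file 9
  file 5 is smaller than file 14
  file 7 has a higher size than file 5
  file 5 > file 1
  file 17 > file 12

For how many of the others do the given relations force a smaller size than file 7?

Directly below file 7: file 5, file 9.
One step further: file 2, file 17, file 1 (5 so far).
One step further: file 12 (6 so far).
No other element is forced below file 7 by the given relations, so the count is 6.

6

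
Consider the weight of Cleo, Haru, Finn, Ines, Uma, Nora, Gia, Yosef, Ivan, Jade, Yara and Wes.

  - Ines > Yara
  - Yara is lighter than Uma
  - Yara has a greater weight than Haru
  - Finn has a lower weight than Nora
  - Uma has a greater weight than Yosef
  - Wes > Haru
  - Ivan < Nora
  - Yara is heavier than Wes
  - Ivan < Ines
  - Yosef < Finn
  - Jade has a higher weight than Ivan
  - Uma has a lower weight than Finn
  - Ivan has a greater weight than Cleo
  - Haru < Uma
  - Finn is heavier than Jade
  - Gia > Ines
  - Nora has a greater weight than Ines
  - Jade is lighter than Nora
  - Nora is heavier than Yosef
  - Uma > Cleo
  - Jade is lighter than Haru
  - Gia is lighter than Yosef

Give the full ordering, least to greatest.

Cleo < Ivan < Jade < Haru < Wes < Yara < Ines < Gia < Yosef < Uma < Finn < Nora

The consecutive links are each given: Cleo < Ivan; Ivan < Jade; Jade < Haru; Haru < Wes; Wes < Yara; Yara < Ines; Ines < Gia; Gia < Yosef; Yosef < Uma; Uma < Finn; Finn < Nora.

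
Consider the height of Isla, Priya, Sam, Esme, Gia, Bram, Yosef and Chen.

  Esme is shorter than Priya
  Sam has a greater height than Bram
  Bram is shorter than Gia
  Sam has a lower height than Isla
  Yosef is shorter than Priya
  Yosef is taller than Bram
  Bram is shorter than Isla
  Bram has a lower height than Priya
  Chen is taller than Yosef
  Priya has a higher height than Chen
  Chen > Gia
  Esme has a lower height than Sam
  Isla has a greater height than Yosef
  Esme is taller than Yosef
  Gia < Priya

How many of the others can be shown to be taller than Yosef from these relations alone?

5

From Yosef the given relations immediately reach Esme, Chen, Priya, Isla.
From those, Sam — 5 in total.
Nothing else is reachable above Yosef; 5 in all.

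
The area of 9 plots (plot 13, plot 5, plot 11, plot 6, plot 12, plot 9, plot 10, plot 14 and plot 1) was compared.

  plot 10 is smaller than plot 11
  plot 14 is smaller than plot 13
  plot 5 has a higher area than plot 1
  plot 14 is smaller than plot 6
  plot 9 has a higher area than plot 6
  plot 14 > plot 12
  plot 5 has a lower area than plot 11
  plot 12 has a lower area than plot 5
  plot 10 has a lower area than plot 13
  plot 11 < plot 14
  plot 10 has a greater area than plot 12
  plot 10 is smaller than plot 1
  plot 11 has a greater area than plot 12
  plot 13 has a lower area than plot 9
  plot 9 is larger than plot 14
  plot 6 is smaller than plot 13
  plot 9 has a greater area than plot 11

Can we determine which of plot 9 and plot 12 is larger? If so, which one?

The relevant relations are plot 12 < plot 10; plot 10 < plot 1; plot 1 < plot 5; plot 5 < plot 11; plot 11 < plot 14; plot 14 < plot 6; plot 6 < plot 13; plot 13 < plot 9.
Chaining these gives plot 12 < plot 10 < plot 1 < plot 5 < plot 11 < plot 14 < plot 6 < plot 13 < plot 9.
So plot 9 is larger.

plot 9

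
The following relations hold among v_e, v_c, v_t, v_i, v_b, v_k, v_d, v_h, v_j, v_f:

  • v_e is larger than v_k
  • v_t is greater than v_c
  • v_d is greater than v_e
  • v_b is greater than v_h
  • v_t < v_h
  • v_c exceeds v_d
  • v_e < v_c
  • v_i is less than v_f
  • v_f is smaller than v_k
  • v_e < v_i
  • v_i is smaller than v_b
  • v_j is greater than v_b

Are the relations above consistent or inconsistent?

We have v_e < v_i stated directly, yet also v_i < v_f < v_k < v_e by chaining the others — so v_i < v_e. Contradiction.

inconsistent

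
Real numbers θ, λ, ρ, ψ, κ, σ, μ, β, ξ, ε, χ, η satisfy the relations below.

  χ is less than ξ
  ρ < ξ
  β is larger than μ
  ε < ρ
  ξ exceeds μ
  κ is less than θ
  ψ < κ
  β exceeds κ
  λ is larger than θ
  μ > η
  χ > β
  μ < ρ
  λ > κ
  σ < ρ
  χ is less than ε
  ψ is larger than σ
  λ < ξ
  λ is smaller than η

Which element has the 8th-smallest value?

Piecing the relations together gives one ordering: σ < ψ < κ < θ < λ < η < μ < β < χ < ε < ρ < ξ.
Counting 8 from the smallest end gives β.

β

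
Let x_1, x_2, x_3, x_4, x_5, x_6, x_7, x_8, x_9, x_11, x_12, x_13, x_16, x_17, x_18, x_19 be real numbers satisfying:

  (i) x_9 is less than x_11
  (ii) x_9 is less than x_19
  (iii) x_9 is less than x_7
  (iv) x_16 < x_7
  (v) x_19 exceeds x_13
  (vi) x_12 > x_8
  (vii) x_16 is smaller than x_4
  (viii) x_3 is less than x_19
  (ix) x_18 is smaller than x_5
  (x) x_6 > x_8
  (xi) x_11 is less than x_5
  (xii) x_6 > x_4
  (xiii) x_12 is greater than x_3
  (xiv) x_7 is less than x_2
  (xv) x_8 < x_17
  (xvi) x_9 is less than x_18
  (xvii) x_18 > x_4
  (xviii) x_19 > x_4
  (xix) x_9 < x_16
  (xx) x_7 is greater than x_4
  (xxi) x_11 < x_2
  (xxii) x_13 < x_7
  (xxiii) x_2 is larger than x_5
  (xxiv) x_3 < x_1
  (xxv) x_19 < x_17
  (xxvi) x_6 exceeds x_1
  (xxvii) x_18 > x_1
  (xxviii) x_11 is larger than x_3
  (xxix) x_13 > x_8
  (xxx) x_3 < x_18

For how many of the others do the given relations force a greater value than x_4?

From x_4 the given relations immediately reach x_19, x_6, x_18, x_7.
From those, x_5, x_2, x_17 — 7 in total.
No other element is forced above x_4 by the given relations, so the count is 7.

7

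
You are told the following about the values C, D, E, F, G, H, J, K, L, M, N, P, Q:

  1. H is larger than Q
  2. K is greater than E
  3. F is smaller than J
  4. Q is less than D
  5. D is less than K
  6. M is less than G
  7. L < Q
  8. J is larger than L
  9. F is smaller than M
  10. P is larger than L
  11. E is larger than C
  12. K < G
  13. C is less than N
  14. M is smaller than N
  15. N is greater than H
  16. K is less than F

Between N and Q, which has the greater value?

Q < D and D < K give Q < K.
Then K < F extends the chain to F.
With F < M: Q < D < K < F < M.
Then M < N extends the chain to N.
So Q < N; N is the larger of the two.

N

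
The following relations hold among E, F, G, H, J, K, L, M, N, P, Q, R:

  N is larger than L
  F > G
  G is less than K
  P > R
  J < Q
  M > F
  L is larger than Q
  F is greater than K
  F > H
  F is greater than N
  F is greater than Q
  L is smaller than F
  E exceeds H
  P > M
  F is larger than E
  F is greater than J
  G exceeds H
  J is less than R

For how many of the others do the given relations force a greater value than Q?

Directly above Q: L, F.
One step further: N, M (4 so far).
One step further: P (5 so far).
No other element is forced above Q by the given relations, so the count is 5.

5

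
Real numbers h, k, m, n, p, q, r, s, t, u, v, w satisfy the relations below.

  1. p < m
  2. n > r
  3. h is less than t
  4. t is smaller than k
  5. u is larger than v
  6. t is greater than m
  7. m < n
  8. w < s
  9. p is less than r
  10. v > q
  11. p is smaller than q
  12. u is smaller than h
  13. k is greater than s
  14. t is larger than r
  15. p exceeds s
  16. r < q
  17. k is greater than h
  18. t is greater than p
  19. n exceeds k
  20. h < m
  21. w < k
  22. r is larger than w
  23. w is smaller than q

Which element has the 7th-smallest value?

The consecutive relations fix a unique order: w < s < p < r < q < v < u < h < m < t < k < n.
Counting 7 from the smallest end gives u.

u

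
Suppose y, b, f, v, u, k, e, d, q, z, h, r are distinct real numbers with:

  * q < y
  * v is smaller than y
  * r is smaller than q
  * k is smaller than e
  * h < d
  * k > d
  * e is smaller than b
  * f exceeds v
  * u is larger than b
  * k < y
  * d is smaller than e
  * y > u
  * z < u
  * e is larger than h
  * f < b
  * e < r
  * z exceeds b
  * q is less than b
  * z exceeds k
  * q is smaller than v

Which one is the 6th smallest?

q

Piecing the relations together gives one ordering: h < d < k < e < r < q < v < f < b < z < u < y.
The 6th smallest is q.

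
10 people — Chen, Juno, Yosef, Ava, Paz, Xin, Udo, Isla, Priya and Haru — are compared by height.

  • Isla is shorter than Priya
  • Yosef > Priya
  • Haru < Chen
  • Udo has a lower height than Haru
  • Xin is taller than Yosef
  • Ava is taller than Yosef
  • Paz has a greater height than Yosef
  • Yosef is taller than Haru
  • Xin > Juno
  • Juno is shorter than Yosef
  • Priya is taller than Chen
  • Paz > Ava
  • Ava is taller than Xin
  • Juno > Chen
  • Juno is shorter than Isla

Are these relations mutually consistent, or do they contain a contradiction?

consistent

Every relation is compatible with Udo < Haru < Chen < Juno < Isla < Priya < Yosef < Xin < Ava < Paz; the set is consistent.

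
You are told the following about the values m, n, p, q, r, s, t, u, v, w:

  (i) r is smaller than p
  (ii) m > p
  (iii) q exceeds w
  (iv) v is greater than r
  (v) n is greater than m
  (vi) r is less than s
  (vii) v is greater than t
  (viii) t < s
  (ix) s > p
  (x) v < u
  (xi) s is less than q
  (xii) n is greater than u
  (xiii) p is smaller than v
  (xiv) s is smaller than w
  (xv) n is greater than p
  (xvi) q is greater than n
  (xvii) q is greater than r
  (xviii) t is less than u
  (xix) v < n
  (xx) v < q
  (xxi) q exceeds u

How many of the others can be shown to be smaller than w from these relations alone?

4

From w the given relations immediately reach s.
From those, t, r, p — 4 in total.
No other element is forced below w by the given relations, so the count is 4.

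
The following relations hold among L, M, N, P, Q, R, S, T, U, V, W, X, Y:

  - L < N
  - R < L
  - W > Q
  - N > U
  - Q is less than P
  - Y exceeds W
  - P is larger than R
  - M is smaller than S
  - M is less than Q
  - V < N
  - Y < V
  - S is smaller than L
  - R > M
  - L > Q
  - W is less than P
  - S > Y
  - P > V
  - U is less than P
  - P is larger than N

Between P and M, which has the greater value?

P

M < Q < W < Y < S < L < N < P, by transitivity through Q, W, Y, S, L, N.
So M < P; P is the larger of the two.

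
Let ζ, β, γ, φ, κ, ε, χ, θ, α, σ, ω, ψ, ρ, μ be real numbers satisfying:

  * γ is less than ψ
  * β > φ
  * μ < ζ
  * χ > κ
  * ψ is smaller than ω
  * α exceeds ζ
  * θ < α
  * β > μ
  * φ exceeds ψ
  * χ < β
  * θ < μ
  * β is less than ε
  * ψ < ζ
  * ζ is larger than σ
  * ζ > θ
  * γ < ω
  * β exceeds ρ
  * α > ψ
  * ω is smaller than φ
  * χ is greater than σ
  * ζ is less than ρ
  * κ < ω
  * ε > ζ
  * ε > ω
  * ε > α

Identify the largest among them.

γ is not greatest since γ < ψ; κ is not greatest since κ < ω; ψ is not greatest since ψ < ω; θ is not greatest since θ < α; σ is not greatest since σ < ζ; ω is not greatest since ω < φ; μ is not greatest since μ < β; φ is not greatest since φ < β; ζ is not greatest since ζ < α; α is not greatest since α < ε; χ is not greatest since χ < β; ρ is not greatest since ρ < β; β is not greatest since β < ε.
Only ε has nothing above it, so ε is the largest.

ε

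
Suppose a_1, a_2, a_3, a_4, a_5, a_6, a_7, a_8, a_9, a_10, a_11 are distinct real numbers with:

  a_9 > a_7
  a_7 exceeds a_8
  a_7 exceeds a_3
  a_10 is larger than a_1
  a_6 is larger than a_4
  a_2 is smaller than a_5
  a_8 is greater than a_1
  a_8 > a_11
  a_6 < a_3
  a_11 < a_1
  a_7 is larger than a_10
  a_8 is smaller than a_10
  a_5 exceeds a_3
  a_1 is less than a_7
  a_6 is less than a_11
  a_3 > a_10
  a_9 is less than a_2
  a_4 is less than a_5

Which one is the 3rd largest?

a_9

The consecutive relations fix a unique order: a_4 < a_6 < a_11 < a_1 < a_8 < a_10 < a_3 < a_7 < a_9 < a_2 < a_5.
The 3rd largest is a_9.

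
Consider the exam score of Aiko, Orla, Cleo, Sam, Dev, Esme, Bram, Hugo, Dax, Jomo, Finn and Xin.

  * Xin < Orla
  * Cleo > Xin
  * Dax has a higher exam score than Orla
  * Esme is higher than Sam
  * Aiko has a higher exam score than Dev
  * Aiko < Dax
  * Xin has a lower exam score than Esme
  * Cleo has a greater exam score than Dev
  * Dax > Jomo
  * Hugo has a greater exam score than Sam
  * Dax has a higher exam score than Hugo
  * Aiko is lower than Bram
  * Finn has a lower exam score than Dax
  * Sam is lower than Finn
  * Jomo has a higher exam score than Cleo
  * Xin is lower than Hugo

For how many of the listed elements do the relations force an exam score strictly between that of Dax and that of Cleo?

The relations place Cleo below Dax. An element lies strictly between them when it is forced above Cleo and also forced below Dax.
Above Cleo: {Jomo}. Below Dax: {Xin, Dev, Sam, Aiko, Jomo, Hugo, Orla, Finn}.
Intersection: {Jomo} — 1.

1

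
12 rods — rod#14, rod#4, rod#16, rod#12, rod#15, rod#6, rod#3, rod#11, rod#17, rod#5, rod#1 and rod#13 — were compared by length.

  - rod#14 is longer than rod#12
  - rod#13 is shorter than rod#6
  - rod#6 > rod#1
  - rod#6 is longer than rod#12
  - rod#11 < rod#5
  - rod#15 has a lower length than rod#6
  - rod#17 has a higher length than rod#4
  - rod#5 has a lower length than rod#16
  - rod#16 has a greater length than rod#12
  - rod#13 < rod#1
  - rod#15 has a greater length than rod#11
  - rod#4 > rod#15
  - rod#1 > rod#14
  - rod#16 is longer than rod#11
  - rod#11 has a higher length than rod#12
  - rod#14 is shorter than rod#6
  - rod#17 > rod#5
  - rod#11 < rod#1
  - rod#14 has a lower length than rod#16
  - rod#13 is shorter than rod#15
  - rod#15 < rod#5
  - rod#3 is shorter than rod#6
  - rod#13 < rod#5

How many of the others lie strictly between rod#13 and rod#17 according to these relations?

The relations place rod#13 below rod#17. An element lies strictly between them when it is forced above rod#13 and also forced below rod#17.
Above rod#13: {rod#15, rod#5, rod#16, rod#4, rod#1, rod#6}. Below rod#17: {rod#12, rod#11, rod#15, rod#5, rod#4}.
Intersection: {rod#15, rod#5, rod#4} — 3.

3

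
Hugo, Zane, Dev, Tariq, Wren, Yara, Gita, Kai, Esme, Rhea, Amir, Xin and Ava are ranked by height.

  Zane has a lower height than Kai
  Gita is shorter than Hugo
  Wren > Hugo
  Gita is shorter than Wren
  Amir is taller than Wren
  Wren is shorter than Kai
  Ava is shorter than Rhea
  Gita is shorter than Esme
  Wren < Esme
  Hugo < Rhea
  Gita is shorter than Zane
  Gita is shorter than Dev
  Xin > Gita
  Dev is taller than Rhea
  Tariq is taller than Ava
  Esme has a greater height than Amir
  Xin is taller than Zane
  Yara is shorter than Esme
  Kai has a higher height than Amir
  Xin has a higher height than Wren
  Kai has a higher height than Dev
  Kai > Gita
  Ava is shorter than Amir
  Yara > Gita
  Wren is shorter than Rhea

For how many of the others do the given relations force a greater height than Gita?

10

Directly above Gita: Zane, Hugo, Wren, Xin, Yara, Esme, Dev, Kai.
One step further: Rhea, Amir (10 so far).
No other element is forced above Gita by the given relations, so the count is 10.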